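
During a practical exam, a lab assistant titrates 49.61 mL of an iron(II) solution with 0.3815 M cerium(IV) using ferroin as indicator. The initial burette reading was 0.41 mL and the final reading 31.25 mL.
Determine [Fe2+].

Ce^4+ + Fe^2+ → Ce^3+ + Fe^3+
n(Ce4+) = 0.03084 L × 0.3815 mol/L = 0.01177 mol
n(Fe2+) = 0.01177 mol (1:1 mole ratio)
[Fe2+] = 0.01177 mol / 0.04961 L = 0.2372 mol/L

0.2372 M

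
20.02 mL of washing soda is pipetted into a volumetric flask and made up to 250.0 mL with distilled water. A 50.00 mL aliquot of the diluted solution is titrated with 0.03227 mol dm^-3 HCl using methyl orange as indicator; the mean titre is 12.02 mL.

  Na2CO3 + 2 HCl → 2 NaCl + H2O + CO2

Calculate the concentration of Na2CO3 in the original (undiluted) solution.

0.04844 mol/L

n(HCl) = 0.01202 × 0.03227 = 3.879 × 10^-4 mol
From the 1:2 ratio, n(Na2CO3) in the aliquot = 1/2 × 3.879 × 10^-4 = 1.939 × 10^-4 mol
[Na2CO3]_dilute = 1.939 × 10^-4 / 0.05000 = 0.003879 mol/L
Dilution factor = 250.0 / 20.02 = 12.49
[Na2CO3]_stock = 0.003879 × 12.49 = 0.04844 mol/L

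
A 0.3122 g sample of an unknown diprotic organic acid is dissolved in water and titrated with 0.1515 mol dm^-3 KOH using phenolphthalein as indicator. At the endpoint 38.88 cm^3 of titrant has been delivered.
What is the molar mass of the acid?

n(KOH) = 0.03888 L × 0.1515 mol/L = 5.890 × 10^-3 mol
From the 1:2 ratio, n(H2A) = 1/2 × 5.890 × 10^-3 = 2.945 × 10^-3 mol
M = m / n = 0.3122 g / 2.945 × 10^-3 mol = 106.0 g/mol

106.0 g/mol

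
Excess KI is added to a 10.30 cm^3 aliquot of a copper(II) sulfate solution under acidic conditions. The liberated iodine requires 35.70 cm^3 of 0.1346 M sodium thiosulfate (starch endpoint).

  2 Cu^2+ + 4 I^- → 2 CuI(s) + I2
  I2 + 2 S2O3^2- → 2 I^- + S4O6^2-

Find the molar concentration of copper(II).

n(S2O3^2-) = 0.03570 × 0.1346 = 4.805 × 10^-3 mol
n(I2) = n(S2O3^2-)/2 = 2.403 × 10^-3 mol
From the 2:1 ratio, n(Cu2+) in the aliquot = 2/1 × 2.403 × 10^-3 = 4.805 × 10^-3 mol
[Cu2+] = 4.805 × 10^-3 / 0.01030 = 0.4665 mol/L

0.4665 M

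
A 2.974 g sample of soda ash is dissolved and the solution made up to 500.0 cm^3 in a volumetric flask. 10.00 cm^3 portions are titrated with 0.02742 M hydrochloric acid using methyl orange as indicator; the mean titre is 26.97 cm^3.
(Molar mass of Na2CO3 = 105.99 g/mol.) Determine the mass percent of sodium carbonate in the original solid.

Na2CO3 + 2 HCl → 2 NaCl + H2O + CO2
n(HCl) per titration = 0.02697 × 0.02742 = 7.395 × 10^-4 mol
From the 1:2 ratio, n(Na2CO3) in each aliquot = 1/2 × 7.395 × 10^-4 = 3.698 × 10^-4 mol
n(Na2CO3) in the whole flask = 3.698 × 10^-4 × 500.0/10.00 = 0.01849 mol
mass of Na2CO3 = 0.01849 × 105.99 = 1.960 g
% Na2CO3 = 1.960 / 2.974 × 100 = 65.89 %

65.89 %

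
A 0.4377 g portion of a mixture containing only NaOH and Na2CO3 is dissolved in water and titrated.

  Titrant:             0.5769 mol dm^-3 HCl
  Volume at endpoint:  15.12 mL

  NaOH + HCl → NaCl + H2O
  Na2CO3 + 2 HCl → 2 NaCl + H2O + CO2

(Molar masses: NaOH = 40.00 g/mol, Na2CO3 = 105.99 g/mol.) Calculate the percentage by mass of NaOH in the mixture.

17.27 %

n(HCl) = 0.01512 × 0.5769 = 8.723 × 10^-3 mol
Let x = n(NaOH), y = n(Na2CO3).
Titrant: 1x + 2y = 8.723 × 10^-3;  mass: 40.00x + 105.99y = 0.4377
Solving, x = 1.890 × 10^-3 mol, y = 3.416 × 10^-3 mol
mass of NaOH = 1.890 × 10^-3 × 40.00 = 0.07560 g
% NaOH = 0.07560 / 0.4377 × 100 = 17.27 %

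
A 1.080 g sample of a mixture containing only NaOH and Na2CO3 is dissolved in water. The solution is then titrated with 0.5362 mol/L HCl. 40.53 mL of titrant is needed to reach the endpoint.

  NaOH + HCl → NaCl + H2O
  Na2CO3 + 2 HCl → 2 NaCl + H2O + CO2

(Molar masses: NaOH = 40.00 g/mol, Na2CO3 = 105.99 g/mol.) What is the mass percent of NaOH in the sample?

20.43 %

n(HCl) = 0.04053 × 0.5362 = 0.02173 mol
Let x = n(NaOH), y = n(Na2CO3).
Titrant: 1x + 2y = 0.02173;  mass: 40.00x + 105.99y = 1.080
Solving, x = 5.517 × 10^-3 mol, y = 8.107 × 10^-3 mol
mass of NaOH = 5.517 × 10^-3 × 40.00 = 0.2207 g
% NaOH = 0.2207 / 1.080 × 100 = 20.43 %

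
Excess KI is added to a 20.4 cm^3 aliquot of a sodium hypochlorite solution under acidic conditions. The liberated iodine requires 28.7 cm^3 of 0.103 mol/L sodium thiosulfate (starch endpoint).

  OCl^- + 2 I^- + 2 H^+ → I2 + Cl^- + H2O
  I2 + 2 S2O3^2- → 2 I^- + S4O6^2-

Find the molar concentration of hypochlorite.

n(S2O3^2-) = 0.0287 × 0.103 = 2.96 × 10^-3 mol
n(I2) = n(S2O3^2-)/2 = 1.48 × 10^-3 mol
n(OCl^-) in the aliquot = 1.48 × 10^-3 mol (1:1 ratio)
[OCl^-] = 1.48 × 10^-3 / 0.0204 = 0.0725 mol/L

0.0725 mol/L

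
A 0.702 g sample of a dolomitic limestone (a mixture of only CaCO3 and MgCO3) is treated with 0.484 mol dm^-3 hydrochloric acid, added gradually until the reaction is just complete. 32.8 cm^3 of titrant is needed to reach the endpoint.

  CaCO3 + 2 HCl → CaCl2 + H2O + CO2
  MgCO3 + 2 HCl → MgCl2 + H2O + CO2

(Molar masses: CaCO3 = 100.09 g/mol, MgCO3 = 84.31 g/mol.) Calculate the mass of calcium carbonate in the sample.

n(HCl) = 0.0328 × 0.484 = 0.0159 mol
Let x = n(CaCO3), y = n(MgCO3).
Titrant: 2x + 2y = 0.0159;  mass: 100.09x + 84.31y = 0.702
Solving, x = 2.08 × 10^-3 mol, y = 5.86 × 10^-3 mol
mass of CaCO3 = 2.08 × 10^-3 × 100.09 = 0.208 g

0.208 g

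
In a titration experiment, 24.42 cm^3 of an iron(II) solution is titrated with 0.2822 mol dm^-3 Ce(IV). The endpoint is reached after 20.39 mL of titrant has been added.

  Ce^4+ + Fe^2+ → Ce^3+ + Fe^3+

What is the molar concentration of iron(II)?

0.2356 mol/L

n(Ce4+) = 0.02039 L × 0.2822 mol/L = 5.754 × 10^-3 mol
n(Fe2+) = 5.754 × 10^-3 mol (1:1 mole ratio)
[Fe2+] = 5.754 × 10^-3 mol / 0.02442 L = 0.2356 mol/L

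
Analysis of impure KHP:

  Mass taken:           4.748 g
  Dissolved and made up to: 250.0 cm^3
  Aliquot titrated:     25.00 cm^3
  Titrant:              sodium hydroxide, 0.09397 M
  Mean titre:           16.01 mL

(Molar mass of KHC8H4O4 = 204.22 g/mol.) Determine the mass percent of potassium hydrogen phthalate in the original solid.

64.71 %

KHC8H4O4 + NaOH → KNaC8H4O4 + H2O
n(NaOH) per titration = 0.01601 × 0.09397 = 1.504 × 10^-3 mol
n(KHC8H4O4) in each aliquot = 1.504 × 10^-3 mol (1:1 ratio)
n(KHC8H4O4) in the whole flask = 1.504 × 10^-3 × 250.0/25.00 = 0.01504 mol
mass of KHC8H4O4 = 0.01504 × 204.22 = 3.072 g
% KHC8H4O4 = 3.072 / 4.748 × 100 = 64.71 %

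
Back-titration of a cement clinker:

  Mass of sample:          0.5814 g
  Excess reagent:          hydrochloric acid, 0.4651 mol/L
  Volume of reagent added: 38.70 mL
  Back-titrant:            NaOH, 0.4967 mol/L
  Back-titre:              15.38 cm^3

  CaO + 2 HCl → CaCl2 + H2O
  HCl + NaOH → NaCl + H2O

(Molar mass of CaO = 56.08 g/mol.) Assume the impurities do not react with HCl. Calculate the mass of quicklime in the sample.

0.2905 g

n(HCl) added = 0.03870 × 0.4651 = 0.01800 mol
n(NaOH) used in back-titration = 0.01538 × 0.4967 = 7.639 × 10^-3 mol
n(HCl) left over = 7.639 × 10^-3 mol (1:1 ratio)
n(HCl) consumed by analyte = 0.01800 − 7.639 × 10^-3 = 0.01036 mol
From the 1:2 ratio, n(CaO) = 1/2 × 0.01036 = 5.180 × 10^-3 mol
mass of CaO = 5.180 × 10^-3 × 56.08 = 0.2905 g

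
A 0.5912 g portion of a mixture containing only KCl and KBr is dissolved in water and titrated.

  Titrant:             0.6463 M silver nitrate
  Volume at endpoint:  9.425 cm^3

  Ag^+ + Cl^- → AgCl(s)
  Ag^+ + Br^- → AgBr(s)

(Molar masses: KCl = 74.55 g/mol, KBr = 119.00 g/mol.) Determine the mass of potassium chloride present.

n(AgNO3) = 0.009425 × 0.6463 = 6.091 × 10^-3 mol
Let x = n(KCl), y = n(KBr).
Titrant: 1x + 1y = 6.091 × 10^-3;  mass: 74.55x + 119.00y = 0.5912
Solving, x = 3.007 × 10^-3 mol, y = 3.084 × 10^-3 mol
mass of KCl = 3.007 × 10^-3 × 74.55 = 0.2242 g

0.2242 g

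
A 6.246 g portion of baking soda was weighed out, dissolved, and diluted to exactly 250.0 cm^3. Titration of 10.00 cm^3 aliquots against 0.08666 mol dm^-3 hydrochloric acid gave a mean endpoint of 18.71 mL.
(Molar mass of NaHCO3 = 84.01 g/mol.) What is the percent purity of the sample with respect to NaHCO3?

54.52 %

NaHCO3 + HCl → NaCl + H2O + CO2
n(HCl) per titration = 0.01871 × 0.08666 = 1.621 × 10^-3 mol
n(NaHCO3) in each aliquot = 1.621 × 10^-3 mol (1:1 ratio)
n(NaHCO3) in the whole flask = 1.621 × 10^-3 × 250.0/10.00 = 0.04054 mol
mass of NaHCO3 = 0.04054 × 84.01 = 3.405 g
% NaHCO3 = 3.405 / 6.246 × 100 = 54.52 %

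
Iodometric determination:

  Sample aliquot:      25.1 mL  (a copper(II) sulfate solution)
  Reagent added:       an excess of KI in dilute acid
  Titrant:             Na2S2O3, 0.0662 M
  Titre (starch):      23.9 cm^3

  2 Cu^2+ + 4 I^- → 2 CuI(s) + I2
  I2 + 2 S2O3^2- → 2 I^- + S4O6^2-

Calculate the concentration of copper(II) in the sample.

0.0630 M

n(S2O3^2-) = 0.0239 × 0.0662 = 1.58 × 10^-3 mol
n(I2) = n(S2O3^2-)/2 = 7.91 × 10^-4 mol
From the 2:1 ratio, n(Cu2+) in the aliquot = 2/1 × 7.91 × 10^-4 = 1.58 × 10^-3 mol
[Cu2+] = 1.58 × 10^-3 / 0.0251 = 0.0630 mol/L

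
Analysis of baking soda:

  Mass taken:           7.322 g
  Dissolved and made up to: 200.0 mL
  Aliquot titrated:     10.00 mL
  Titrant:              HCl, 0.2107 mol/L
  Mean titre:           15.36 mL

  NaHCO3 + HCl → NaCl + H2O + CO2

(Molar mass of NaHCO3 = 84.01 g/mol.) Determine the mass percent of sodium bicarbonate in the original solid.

n(HCl) per titration = 0.01536 × 0.2107 = 3.236 × 10^-3 mol
n(NaHCO3) in each aliquot = 3.236 × 10^-3 mol (1:1 ratio)
n(NaHCO3) in the whole flask = 3.236 × 10^-3 × 200.0/10.00 = 0.06473 mol
mass of NaHCO3 = 0.06473 × 84.01 = 5.438 g
% NaHCO3 = 5.438 / 7.322 × 100 = 74.27 %

74.27 %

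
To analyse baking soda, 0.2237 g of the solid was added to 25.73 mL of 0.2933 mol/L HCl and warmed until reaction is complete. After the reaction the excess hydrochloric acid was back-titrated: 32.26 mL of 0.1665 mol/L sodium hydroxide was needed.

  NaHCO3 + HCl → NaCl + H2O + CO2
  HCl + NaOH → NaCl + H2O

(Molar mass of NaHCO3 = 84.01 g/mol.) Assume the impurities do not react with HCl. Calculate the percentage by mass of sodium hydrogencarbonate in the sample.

81.69 %

n(HCl) added = 0.02573 × 0.2933 = 7.547 × 10^-3 mol
n(NaOH) used in back-titration = 0.03226 × 0.1665 = 5.371 × 10^-3 mol
n(HCl) left over = 5.371 × 10^-3 mol (1:1 ratio)
n(HCl) consumed by analyte = 7.547 × 10^-3 − 5.371 × 10^-3 = 2.175 × 10^-3 mol
n(NaHCO3) = 2.175 × 10^-3 mol (1:1 ratio)
mass of NaHCO3 = 2.175 × 10^-3 × 84.01 = 0.1827 g
% NaHCO3 = 0.1827 / 0.2237 × 100 = 81.69 %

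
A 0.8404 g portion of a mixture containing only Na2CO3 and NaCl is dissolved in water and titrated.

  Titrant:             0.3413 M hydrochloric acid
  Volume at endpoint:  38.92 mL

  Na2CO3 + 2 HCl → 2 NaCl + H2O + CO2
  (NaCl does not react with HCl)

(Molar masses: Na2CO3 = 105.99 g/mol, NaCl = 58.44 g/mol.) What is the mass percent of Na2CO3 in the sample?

n(HCl) = 0.03892 × 0.3413 = 0.01328 mol
Let x = n(Na2CO3), y = n(NaCl).
Titrant: 2x = 0.01328;  mass: 105.99x + 58.44y = 0.8404
Solving, x = 6.642 × 10^-3 mol, y = 2.335 × 10^-3 mol
mass of Na2CO3 = 6.642 × 10^-3 × 105.99 = 0.7040 g
% Na2CO3 = 0.7040 / 0.8404 × 100 = 83.76 %

83.76 %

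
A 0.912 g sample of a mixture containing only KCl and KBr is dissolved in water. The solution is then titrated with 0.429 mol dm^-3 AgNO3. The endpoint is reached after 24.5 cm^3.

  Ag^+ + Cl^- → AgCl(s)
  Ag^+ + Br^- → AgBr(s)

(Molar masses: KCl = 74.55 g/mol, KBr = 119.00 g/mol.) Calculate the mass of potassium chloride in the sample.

0.568 g

n(AgNO3) = 0.0245 × 0.429 = 0.0105 mol
Let x = n(KCl), y = n(KBr).
Titrant: 1x + 1y = 0.0105;  mass: 74.55x + 119.00y = 0.912
Solving, x = 7.62 × 10^-3 mol, y = 2.89 × 10^-3 mol
mass of KCl = 7.62 × 10^-3 × 74.55 = 0.568 g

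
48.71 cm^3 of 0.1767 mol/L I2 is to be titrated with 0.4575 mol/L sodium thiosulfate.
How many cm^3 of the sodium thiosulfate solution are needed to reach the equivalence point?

37.63 mL

I2 + 2 S2O3^2- → 2 I^- + S4O6^2-
n(I2) = 0.04871 L × 0.1767 mol/L = 8.607 × 10^-3 mol
From the 2:1 stoichiometry, n(Na2S2O3) = 2/1 × 8.607 × 10^-3 = 0.01721 mol
V(Na2S2O3) = 0.01721 mol / 0.4575 mol/L = 0.03763 L = 37.63 mL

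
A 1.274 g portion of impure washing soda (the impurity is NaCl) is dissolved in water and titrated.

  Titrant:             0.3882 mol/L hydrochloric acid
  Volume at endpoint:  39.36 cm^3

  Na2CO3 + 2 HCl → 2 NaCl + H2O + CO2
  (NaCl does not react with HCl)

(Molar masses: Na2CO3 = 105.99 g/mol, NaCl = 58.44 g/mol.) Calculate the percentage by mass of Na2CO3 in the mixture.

63.56 %

n(HCl) = 0.03936 × 0.3882 = 0.01528 mol
Let x = n(Na2CO3), y = n(NaCl).
Titrant: 2x = 0.01528;  mass: 105.99x + 58.44y = 1.274
Solving, x = 7.640 × 10^-3 mol, y = 7.944 × 10^-3 mol
mass of Na2CO3 = 7.640 × 10^-3 × 105.99 = 0.8097 g
% Na2CO3 = 0.8097 / 1.274 × 100 = 63.56 %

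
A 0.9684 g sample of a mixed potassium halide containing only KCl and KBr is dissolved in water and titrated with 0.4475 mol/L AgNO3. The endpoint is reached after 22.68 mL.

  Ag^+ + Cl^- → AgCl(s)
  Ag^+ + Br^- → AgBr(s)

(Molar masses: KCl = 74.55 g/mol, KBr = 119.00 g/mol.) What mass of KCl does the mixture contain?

0.4015 g

n(AgNO3) = 0.02268 × 0.4475 = 0.01015 mol
Let x = n(KCl), y = n(KBr).
Titrant: 1x + 1y = 0.01015;  mass: 74.55x + 119.00y = 0.9684
Solving, x = 5.385 × 10^-3 mol, y = 4.764 × 10^-3 mol
mass of KCl = 5.385 × 10^-3 × 74.55 = 0.4015 g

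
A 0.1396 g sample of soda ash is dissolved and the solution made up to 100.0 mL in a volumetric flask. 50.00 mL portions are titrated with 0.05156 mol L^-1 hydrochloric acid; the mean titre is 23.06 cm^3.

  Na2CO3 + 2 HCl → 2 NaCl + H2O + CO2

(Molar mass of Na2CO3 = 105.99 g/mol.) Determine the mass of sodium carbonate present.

n(HCl) per titration = 0.02306 × 0.05156 = 1.189 × 10^-3 mol
From the 1:2 ratio, n(Na2CO3) in each aliquot = 1/2 × 1.189 × 10^-3 = 5.945 × 10^-4 mol
n(Na2CO3) in the whole flask = 5.945 × 10^-4 × 100.0/50.00 = 1.189 × 10^-3 mol
mass of Na2CO3 = 1.189 × 10^-3 × 105.99 = 0.1260 g

0.1260 g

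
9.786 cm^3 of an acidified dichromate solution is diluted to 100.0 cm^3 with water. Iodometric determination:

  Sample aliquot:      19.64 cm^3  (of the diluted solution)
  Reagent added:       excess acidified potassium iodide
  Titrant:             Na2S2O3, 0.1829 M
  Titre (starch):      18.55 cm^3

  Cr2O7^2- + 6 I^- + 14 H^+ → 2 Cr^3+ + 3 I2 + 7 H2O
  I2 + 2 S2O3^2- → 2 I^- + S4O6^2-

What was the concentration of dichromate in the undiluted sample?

0.2942 M

n(S2O3^2-) = 0.01855 × 0.1829 = 3.393 × 10^-3 mol
n(I2) = n(S2O3^2-)/2 = 1.696 × 10^-3 mol
From the 1:3 ratio, n(Cr2O7^2-) in the aliquot = 1/3 × 1.696 × 10^-3 = 5.655 × 10^-4 mol
[Cr2O7^2-]_dilute = 5.655 × 10^-4 / 0.01964 = 0.02879 mol/L
[Cr2O7^2-]_original = 0.02879 × 100.0/9.786 = 0.2942 mol/L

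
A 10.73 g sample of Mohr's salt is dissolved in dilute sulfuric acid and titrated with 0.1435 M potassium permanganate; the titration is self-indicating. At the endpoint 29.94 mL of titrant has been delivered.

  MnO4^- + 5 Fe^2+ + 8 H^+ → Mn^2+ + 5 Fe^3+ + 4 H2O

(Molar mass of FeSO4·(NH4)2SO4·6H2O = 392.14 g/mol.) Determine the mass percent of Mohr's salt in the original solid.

n(KMnO4) = 0.02994 L × 0.1435 mol/L = 4.296 × 10^-3 mol
From the 5:1 ratio, n(FeSO4·(NH4)2SO4·6H2O) = 5/1 × 4.296 × 10^-3 = 0.02148 mol
mass of FeSO4·(NH4)2SO4·6H2O = 0.02148 × 392.14 g/mol = 8.424 g
% FeSO4·(NH4)2SO4·6H2O = 8.424 / 10.73 × 100 = 78.51 %

78.51 %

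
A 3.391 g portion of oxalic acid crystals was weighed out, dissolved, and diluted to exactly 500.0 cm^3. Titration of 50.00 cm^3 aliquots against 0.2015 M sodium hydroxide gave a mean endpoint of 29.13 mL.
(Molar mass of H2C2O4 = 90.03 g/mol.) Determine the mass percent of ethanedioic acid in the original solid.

H2C2O4 + 2 NaOH → Na2C2O4 + 2 H2O
n(NaOH) per titration = 0.02913 × 0.2015 = 5.870 × 10^-3 mol
From the 1:2 ratio, n(H2C2O4) in each aliquot = 1/2 × 5.870 × 10^-3 = 2.935 × 10^-3 mol
n(H2C2O4) in the whole flask = 2.935 × 10^-3 × 500.0/50.00 = 0.02935 mol
mass of H2C2O4 = 0.02935 × 90.03 = 2.642 g
% H2C2O4 = 2.642 / 3.391 × 100 = 77.92 %

77.92 %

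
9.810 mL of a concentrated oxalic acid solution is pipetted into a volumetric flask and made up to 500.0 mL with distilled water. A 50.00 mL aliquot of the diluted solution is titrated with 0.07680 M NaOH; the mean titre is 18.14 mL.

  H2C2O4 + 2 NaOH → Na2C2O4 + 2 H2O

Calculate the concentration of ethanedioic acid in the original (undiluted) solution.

0.7101 M

n(NaOH) = 0.01814 × 0.07680 = 1.393 × 10^-3 mol
From the 1:2 ratio, n(H2C2O4) in the aliquot = 1/2 × 1.393 × 10^-3 = 6.966 × 10^-4 mol
[H2C2O4]_dilute = 6.966 × 10^-4 / 0.05000 = 0.01393 mol/L
Dilution factor = 500.0 / 9.810 = 50.97
[H2C2O4]_stock = 0.01393 × 50.97 = 0.7101 mol/L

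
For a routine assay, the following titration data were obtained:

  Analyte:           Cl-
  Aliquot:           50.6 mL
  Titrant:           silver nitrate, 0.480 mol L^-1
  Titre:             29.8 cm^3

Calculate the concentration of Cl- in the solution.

0.283 mol/L

Ag^+ + Cl^- → AgCl(s)
n(AgNO3) = 0.0298 L × 0.480 mol/L = 0.0143 mol
n(Cl-) = 0.0143 mol (1:1 mole ratio)
[Cl-] = 0.0143 mol / 0.0506 L = 0.283 mol/L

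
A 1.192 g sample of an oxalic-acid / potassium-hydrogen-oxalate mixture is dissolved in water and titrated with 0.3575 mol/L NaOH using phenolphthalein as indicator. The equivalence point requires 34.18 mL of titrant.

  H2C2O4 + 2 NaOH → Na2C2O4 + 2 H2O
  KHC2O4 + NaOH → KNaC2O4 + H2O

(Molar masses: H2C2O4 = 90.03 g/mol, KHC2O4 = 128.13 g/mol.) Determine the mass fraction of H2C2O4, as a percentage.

16.98 %

n(NaOH) = 0.03418 × 0.3575 = 0.01222 mol
Let x = n(H2C2O4), y = n(KHC2O4).
Titrant: 2x + 1y = 0.01222;  mass: 90.03x + 128.13y = 1.192
Solving, x = 2.248 × 10^-3 mol, y = 7.724 × 10^-3 mol
mass of H2C2O4 = 2.248 × 10^-3 × 90.03 = 0.2024 g
% H2C2O4 = 0.2024 / 1.192 × 100 = 16.98 %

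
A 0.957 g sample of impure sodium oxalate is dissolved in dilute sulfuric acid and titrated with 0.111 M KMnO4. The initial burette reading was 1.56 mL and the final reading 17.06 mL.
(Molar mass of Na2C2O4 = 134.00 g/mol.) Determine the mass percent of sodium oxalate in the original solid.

60.2 %

2 MnO4^- + 5 C2O4^2- + 16 H^+ → 2 Mn^2+ + 10 CO2 + 8 H2O
n(KMnO4) = 0.0155 L × 0.111 mol/L = 1.72 × 10^-3 mol
From the 5:2 ratio, n(Na2C2O4) = 5/2 × 1.72 × 10^-3 = 4.30 × 10^-3 mol
mass of Na2C2O4 = 4.30 × 10^-3 × 134.00 g/mol = 0.576 g
% Na2C2O4 = 0.576 / 0.957 × 100 = 60.2 %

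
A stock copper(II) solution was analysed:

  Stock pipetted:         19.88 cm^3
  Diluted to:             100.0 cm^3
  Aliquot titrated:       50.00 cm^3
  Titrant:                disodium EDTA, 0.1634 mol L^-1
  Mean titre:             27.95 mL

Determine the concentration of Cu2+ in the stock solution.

0.4595 mol/L

Cu^2+ + EDTA^4- → [Cu(EDTA)]^2-
n(EDTA) = 0.02795 × 0.1634 = 4.567 × 10^-3 mol
n(Cu2+) in the aliquot = 4.567 × 10^-3 mol (1:1 ratio)
[Cu2+]_dilute = 4.567 × 10^-3 / 0.05000 = 0.09134 mol/L
Dilution factor = 100.0 / 19.88 = 5.030
[Cu2+]_stock = 0.09134 × 5.030 = 0.4595 mol/L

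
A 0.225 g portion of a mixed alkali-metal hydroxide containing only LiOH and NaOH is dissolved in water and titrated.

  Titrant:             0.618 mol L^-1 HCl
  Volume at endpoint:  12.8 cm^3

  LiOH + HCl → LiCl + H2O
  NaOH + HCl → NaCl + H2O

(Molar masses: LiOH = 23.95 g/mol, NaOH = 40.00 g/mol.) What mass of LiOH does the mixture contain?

0.136 g

n(HCl) = 0.0128 × 0.618 = 7.91 × 10^-3 mol
Let x = n(LiOH), y = n(NaOH).
Titrant: 1x + 1y = 7.91 × 10^-3;  mass: 23.95x + 40.00y = 0.225
Solving, x = 5.70 × 10^-3 mol, y = 2.21 × 10^-3 mol
mass of LiOH = 5.70 × 10^-3 × 23.95 = 0.136 g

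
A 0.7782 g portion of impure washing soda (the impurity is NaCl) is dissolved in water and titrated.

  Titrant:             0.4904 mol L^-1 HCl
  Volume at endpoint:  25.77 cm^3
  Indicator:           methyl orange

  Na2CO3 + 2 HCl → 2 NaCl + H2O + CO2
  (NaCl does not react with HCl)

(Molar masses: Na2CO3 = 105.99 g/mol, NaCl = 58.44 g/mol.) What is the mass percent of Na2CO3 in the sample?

86.06 %

n(HCl) = 0.02577 × 0.4904 = 0.01264 mol
Let x = n(Na2CO3), y = n(NaCl).
Titrant: 2x = 0.01264;  mass: 105.99x + 58.44y = 0.7782
Solving, x = 6.319 × 10^-3 mol, y = 1.856 × 10^-3 mol
mass of Na2CO3 = 6.319 × 10^-3 × 105.99 = 0.6697 g
% Na2CO3 = 0.6697 / 0.7782 × 100 = 86.06 %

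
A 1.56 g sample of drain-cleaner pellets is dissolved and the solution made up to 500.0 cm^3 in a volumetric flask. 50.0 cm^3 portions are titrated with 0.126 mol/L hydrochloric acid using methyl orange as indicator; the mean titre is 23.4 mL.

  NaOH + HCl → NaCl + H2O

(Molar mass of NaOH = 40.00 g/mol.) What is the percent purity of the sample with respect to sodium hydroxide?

75.6 %

n(HCl) per titration = 0.0234 × 0.126 = 2.95 × 10^-3 mol
n(NaOH) in each aliquot = 2.95 × 10^-3 mol (1:1 ratio)
n(NaOH) in the whole flask = 2.95 × 10^-3 × 500.0/50.0 = 0.0295 mol
mass of NaOH = 0.0295 × 40.00 = 1.18 g
% NaOH = 1.18 / 1.56 × 100 = 75.6 %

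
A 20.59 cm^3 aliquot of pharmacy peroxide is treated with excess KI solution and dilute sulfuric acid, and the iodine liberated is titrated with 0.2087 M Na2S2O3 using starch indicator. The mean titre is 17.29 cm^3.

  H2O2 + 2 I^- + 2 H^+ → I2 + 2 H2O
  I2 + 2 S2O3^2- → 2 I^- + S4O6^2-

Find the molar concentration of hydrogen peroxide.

n(S2O3^2-) = 0.01729 × 0.2087 = 3.608 × 10^-3 mol
n(I2) = n(S2O3^2-)/2 = 1.804 × 10^-3 mol
n(H2O2) in the aliquot = 1.804 × 10^-3 mol (1:1 ratio)
[H2O2] = 1.804 × 10^-3 / 0.02059 = 0.08763 mol/L

0.08763 M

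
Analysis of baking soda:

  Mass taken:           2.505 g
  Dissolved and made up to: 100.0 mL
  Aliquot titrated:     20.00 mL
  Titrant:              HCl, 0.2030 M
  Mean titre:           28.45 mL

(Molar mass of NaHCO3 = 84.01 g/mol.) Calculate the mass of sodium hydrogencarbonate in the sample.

NaHCO3 + HCl → NaCl + H2O + CO2
n(HCl) per titration = 0.02845 × 0.2030 = 5.775 × 10^-3 mol
n(NaHCO3) in each aliquot = 5.775 × 10^-3 mol (1:1 ratio)
n(NaHCO3) in the whole flask = 5.775 × 10^-3 × 100.0/20.00 = 0.02888 mol
mass of NaHCO3 = 0.02888 × 84.01 = 2.426 g

2.426 g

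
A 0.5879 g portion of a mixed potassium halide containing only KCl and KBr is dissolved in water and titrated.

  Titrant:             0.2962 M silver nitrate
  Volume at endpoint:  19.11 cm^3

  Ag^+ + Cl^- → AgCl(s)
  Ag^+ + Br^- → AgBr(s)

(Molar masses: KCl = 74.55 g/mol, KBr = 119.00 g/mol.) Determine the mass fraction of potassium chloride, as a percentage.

n(AgNO3) = 0.01911 × 0.2962 = 5.660 × 10^-3 mol
Let x = n(KCl), y = n(KBr).
Titrant: 1x + 1y = 5.660 × 10^-3;  mass: 74.55x + 119.00y = 0.5879
Solving, x = 1.928 × 10^-3 mol, y = 3.733 × 10^-3 mol
mass of KCl = 1.928 × 10^-3 × 74.55 = 0.1437 g
% KCl = 0.1437 / 0.5879 × 100 = 24.44 %

24.44 %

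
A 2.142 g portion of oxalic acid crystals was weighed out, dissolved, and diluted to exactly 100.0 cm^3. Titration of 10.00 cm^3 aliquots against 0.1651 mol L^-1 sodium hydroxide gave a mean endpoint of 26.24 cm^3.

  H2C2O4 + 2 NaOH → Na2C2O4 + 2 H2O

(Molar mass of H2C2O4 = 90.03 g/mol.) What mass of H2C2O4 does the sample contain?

n(NaOH) per titration = 0.02624 × 0.1651 = 4.332 × 10^-3 mol
From the 1:2 ratio, n(H2C2O4) in each aliquot = 1/2 × 4.332 × 10^-3 = 2.166 × 10^-3 mol
n(H2C2O4) in the whole flask = 2.166 × 10^-3 × 100.0/10.00 = 0.02166 mol
mass of H2C2O4 = 0.02166 × 90.03 = 1.950 g

1.950 g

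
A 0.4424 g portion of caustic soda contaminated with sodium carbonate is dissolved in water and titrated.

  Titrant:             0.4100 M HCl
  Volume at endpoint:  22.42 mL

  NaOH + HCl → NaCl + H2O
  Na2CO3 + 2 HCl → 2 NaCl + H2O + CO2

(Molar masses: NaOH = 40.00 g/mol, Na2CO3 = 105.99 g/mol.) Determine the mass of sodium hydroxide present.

0.1377 g

n(HCl) = 0.02242 × 0.4100 = 9.192 × 10^-3 mol
Let x = n(NaOH), y = n(Na2CO3).
Titrant: 1x + 2y = 9.192 × 10^-3;  mass: 40.00x + 105.99y = 0.4424
Solving, x = 3.443 × 10^-3 mol, y = 2.875 × 10^-3 mol
mass of NaOH = 3.443 × 10^-3 × 40.00 = 0.1377 g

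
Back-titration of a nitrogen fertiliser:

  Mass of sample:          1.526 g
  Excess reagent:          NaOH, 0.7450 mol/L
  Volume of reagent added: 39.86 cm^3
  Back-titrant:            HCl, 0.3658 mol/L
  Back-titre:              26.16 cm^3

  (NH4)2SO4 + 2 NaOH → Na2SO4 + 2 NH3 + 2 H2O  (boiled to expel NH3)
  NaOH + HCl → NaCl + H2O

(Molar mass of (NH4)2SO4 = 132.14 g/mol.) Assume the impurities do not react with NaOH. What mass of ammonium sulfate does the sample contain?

1.330 g

n(NaOH) added = 0.03986 × 0.7450 = 0.02970 mol
n(HCl) used in back-titration = 0.02616 × 0.3658 = 9.569 × 10^-3 mol
n(NaOH) left over = 9.569 × 10^-3 mol (1:1 ratio)
n(NaOH) consumed by analyte = 0.02970 − 9.569 × 10^-3 = 0.02013 mol
From the 1:2 ratio, n((NH4)2SO4) = 1/2 × 0.02013 = 0.01006 mol
mass of (NH4)2SO4 = 0.01006 × 132.14 = 1.330 g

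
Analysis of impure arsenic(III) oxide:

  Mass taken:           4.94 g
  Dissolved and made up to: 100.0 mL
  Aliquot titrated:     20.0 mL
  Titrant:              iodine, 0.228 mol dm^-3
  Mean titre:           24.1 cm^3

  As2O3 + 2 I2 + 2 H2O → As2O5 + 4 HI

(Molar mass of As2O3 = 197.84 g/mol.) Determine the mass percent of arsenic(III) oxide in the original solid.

55.0 %

n(I2) per titration = 0.0241 × 0.228 = 5.49 × 10^-3 mol
From the 1:2 ratio, n(As2O3) in each aliquot = 1/2 × 5.49 × 10^-3 = 2.75 × 10^-3 mol
n(As2O3) in the whole flask = 2.75 × 10^-3 × 100.0/20.0 = 0.0137 mol
mass of As2O3 = 0.0137 × 197.84 = 2.72 g
% As2O3 = 2.72 / 4.94 × 100 = 55.0 %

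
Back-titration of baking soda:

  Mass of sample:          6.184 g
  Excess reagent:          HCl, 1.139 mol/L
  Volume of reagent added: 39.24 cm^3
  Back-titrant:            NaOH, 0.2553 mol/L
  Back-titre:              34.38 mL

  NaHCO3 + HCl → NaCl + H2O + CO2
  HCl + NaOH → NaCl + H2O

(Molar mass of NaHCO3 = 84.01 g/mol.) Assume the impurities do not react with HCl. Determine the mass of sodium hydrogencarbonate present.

3.017 g

n(HCl) added = 0.03924 × 1.139 = 0.04469 mol
n(NaOH) used in back-titration = 0.03438 × 0.2553 = 8.777 × 10^-3 mol
n(HCl) left over = 8.777 × 10^-3 mol (1:1 ratio)
n(HCl) consumed by analyte = 0.04469 − 8.777 × 10^-3 = 0.03592 mol
n(NaHCO3) = 0.03592 mol (1:1 ratio)
mass of NaHCO3 = 0.03592 × 84.01 = 3.017 g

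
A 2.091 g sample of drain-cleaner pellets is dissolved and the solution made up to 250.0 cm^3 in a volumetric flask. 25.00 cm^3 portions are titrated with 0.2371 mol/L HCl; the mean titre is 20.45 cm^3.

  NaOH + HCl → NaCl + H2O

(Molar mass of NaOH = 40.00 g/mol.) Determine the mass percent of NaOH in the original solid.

92.75 %

n(HCl) per titration = 0.02045 × 0.2371 = 4.849 × 10^-3 mol
n(NaOH) in each aliquot = 4.849 × 10^-3 mol (1:1 ratio)
n(NaOH) in the whole flask = 4.849 × 10^-3 × 250.0/25.00 = 0.04849 mol
mass of NaOH = 0.04849 × 40.00 = 1.939 g
% NaOH = 1.939 / 2.091 × 100 = 92.75 %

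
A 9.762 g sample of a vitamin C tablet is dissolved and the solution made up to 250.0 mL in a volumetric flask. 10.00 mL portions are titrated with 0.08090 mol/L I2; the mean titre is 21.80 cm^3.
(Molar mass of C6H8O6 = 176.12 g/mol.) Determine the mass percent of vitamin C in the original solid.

79.55 %

C6H8O6 + I2 → C6H6O6 + 2 HI
n(I2) per titration = 0.02180 × 0.08090 = 1.764 × 10^-3 mol
n(C6H8O6) in each aliquot = 1.764 × 10^-3 mol (1:1 ratio)
n(C6H8O6) in the whole flask = 1.764 × 10^-3 × 250.0/10.00 = 0.04409 mol
mass of C6H8O6 = 0.04409 × 176.12 = 7.765 g
% C6H8O6 = 7.765 / 9.762 × 100 = 79.55 %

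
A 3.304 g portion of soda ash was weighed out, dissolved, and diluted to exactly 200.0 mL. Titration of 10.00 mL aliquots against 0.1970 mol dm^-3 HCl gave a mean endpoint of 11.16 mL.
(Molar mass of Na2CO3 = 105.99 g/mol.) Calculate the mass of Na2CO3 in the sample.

2.330 g

Na2CO3 + 2 HCl → 2 NaCl + H2O + CO2
n(HCl) per titration = 0.01116 × 0.1970 = 2.199 × 10^-3 mol
From the 1:2 ratio, n(Na2CO3) in each aliquot = 1/2 × 2.199 × 10^-3 = 1.099 × 10^-3 mol
n(Na2CO3) in the whole flask = 1.099 × 10^-3 × 200.0/10.00 = 0.02199 mol
mass of Na2CO3 = 0.02199 × 105.99 = 2.330 g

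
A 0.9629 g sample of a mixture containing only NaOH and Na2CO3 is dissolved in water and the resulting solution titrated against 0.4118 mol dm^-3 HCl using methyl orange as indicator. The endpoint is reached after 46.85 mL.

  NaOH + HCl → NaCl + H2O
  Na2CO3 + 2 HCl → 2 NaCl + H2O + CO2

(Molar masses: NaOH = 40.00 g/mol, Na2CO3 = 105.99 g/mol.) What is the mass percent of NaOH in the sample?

n(HCl) = 0.04685 × 0.4118 = 0.01929 mol
Let x = n(NaOH), y = n(Na2CO3).
Titrant: 1x + 2y = 0.01929;  mass: 40.00x + 105.99y = 0.9629
Solving, x = 4.580 × 10^-3 mol, y = 7.356 × 10^-3 mol
mass of NaOH = 4.580 × 10^-3 × 40.00 = 0.1832 g
% NaOH = 0.1832 / 0.9629 × 100 = 19.03 %

19.03 %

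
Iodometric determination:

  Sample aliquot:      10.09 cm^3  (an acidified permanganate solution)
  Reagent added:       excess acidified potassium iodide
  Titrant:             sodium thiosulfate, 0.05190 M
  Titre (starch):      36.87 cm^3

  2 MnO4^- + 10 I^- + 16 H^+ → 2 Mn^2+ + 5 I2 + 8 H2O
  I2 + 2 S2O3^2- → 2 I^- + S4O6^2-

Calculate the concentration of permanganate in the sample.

0.03793 M

n(S2O3^2-) = 0.03687 × 0.05190 = 1.914 × 10^-3 mol
n(I2) = n(S2O3^2-)/2 = 9.568 × 10^-4 mol
From the 2:5 ratio, n(MnO4^-) in the aliquot = 2/5 × 9.568 × 10^-4 = 3.827 × 10^-4 mol
[MnO4^-] = 3.827 × 10^-4 / 0.01009 = 0.03793 mol/L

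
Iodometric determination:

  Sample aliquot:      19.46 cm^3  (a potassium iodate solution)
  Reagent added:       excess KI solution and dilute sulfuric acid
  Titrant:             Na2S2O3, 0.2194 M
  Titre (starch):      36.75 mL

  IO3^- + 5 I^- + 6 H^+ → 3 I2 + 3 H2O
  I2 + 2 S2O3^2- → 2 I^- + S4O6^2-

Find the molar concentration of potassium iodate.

n(S2O3^2-) = 0.03675 × 0.2194 = 8.063 × 10^-3 mol
n(I2) = n(S2O3^2-)/2 = 4.031 × 10^-3 mol
From the 1:3 ratio, n(IO3^-) in the aliquot = 1/3 × 4.031 × 10^-3 = 1.344 × 10^-3 mol
[IO3^-] = 1.344 × 10^-3 / 0.01946 = 0.06906 mol/L

0.06906 M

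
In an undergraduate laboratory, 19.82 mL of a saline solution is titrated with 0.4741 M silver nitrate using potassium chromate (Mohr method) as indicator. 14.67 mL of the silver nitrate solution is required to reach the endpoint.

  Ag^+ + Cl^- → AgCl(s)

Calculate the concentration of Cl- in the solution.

n(AgNO3) = 0.01467 L × 0.4741 mol/L = 6.955 × 10^-3 mol
n(Cl-) = 6.955 × 10^-3 mol (1:1 mole ratio)
[Cl-] = 6.955 × 10^-3 mol / 0.01982 L = 0.3509 mol/L

0.3509 M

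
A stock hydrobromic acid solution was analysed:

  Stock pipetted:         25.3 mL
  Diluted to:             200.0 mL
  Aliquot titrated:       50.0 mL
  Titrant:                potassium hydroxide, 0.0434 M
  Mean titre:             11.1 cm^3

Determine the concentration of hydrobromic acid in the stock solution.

0.0762 M

HBr + KOH → KBr + H2O
n(KOH) = 0.0111 × 0.0434 = 4.82 × 10^-4 mol
n(HBr) in the aliquot = 4.82 × 10^-4 mol (1:1 ratio)
[HBr]_dilute = 4.82 × 10^-4 / 0.0500 = 0.00963 mol/L
Dilution factor = 200.0 / 25.3 = 7.905
[HBr]_stock = 0.00963 × 7.905 = 0.0762 mol/L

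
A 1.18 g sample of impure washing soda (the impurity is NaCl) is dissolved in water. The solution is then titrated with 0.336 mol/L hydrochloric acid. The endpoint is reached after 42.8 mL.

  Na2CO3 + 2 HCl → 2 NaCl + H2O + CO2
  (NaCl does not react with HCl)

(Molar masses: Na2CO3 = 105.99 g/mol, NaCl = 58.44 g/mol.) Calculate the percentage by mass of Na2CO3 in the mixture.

64.6 %

n(HCl) = 0.0428 × 0.336 = 0.0144 mol
Let x = n(Na2CO3), y = n(NaCl).
Titrant: 2x = 0.0144;  mass: 105.99x + 58.44y = 1.18
Solving, x = 7.19 × 10^-3 mol, y = 7.15 × 10^-3 mol
mass of Na2CO3 = 7.19 × 10^-3 × 105.99 = 0.762 g
% Na2CO3 = 0.762 / 1.18 × 100 = 64.6 %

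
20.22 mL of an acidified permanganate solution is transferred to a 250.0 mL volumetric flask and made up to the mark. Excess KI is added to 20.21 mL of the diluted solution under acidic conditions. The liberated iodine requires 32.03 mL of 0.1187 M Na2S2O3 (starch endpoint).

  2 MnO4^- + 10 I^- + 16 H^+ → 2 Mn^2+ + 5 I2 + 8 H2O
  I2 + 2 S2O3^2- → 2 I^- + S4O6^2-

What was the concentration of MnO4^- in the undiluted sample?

n(S2O3^2-) = 0.03203 × 0.1187 = 3.802 × 10^-3 mol
n(I2) = n(S2O3^2-)/2 = 1.901 × 10^-3 mol
From the 2:5 ratio, n(MnO4^-) in the aliquot = 2/5 × 1.901 × 10^-3 = 7.604 × 10^-4 mol
[MnO4^-]_dilute = 7.604 × 10^-4 / 0.02021 = 0.03762 mol/L
[MnO4^-]_original = 0.03762 × 250.0/20.22 = 0.4652 mol/L

0.4652 M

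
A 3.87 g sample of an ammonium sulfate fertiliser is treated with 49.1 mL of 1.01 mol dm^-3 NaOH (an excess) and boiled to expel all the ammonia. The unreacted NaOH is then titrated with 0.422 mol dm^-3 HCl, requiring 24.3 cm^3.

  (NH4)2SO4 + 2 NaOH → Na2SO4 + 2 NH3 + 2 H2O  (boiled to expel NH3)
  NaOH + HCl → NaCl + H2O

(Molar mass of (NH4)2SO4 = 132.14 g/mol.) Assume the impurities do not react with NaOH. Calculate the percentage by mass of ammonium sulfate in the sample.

67.2 %

n(NaOH) added = 0.0491 × 1.01 = 0.0496 mol
n(HCl) used in back-titration = 0.0243 × 0.422 = 0.0103 mol
n(NaOH) left over = 0.0103 mol (1:1 ratio)
n(NaOH) consumed by analyte = 0.0496 − 0.0103 = 0.0393 mol
From the 1:2 ratio, n((NH4)2SO4) = 1/2 × 0.0393 = 0.0197 mol
mass of (NH4)2SO4 = 0.0197 × 132.14 = 2.60 g
% (NH4)2SO4 = 2.60 / 3.87 × 100 = 67.2 %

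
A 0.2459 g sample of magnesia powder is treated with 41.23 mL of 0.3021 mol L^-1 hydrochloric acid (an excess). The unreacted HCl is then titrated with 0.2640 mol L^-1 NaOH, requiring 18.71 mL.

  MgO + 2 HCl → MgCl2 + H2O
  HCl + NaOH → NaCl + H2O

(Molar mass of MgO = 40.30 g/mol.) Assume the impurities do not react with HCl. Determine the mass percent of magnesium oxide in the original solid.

n(HCl) added = 0.04123 × 0.3021 = 0.01246 mol
n(NaOH) used in back-titration = 0.01871 × 0.2640 = 4.939 × 10^-3 mol
n(HCl) left over = 4.939 × 10^-3 mol (1:1 ratio)
n(HCl) consumed by analyte = 0.01246 − 4.939 × 10^-3 = 7.516 × 10^-3 mol
From the 1:2 ratio, n(MgO) = 1/2 × 7.516 × 10^-3 = 3.758 × 10^-3 mol
mass of MgO = 3.758 × 10^-3 × 40.30 = 0.1515 g
% MgO = 0.1515 / 0.2459 × 100 = 61.59 %

61.59 %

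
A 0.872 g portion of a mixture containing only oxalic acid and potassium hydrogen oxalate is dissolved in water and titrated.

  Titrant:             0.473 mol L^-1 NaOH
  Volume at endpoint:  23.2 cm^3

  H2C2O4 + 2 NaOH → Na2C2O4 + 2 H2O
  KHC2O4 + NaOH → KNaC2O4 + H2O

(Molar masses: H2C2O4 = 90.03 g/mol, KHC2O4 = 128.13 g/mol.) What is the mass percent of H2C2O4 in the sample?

33.2 %

n(NaOH) = 0.0232 × 0.473 = 0.0110 mol
Let x = n(H2C2O4), y = n(KHC2O4).
Titrant: 2x + 1y = 0.0110;  mass: 90.03x + 128.13y = 0.872
Solving, x = 3.21 × 10^-3 mol, y = 4.55 × 10^-3 mol
mass of H2C2O4 = 3.21 × 10^-3 × 90.03 = 0.289 g
% H2C2O4 = 0.289 / 0.872 × 100 = 33.2 %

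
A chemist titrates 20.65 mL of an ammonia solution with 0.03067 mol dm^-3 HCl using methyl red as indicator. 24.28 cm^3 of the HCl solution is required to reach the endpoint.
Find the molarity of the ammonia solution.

NH3 + HCl → NH4Cl
n(HCl) = 0.02428 L × 0.03067 mol/L = 7.447 × 10^-4 mol
n(NH3) = 7.447 × 10^-4 mol (1:1 mole ratio)
[NH3] = 7.447 × 10^-4 mol / 0.02065 L = 0.03606 mol/L

0.03606 mol/L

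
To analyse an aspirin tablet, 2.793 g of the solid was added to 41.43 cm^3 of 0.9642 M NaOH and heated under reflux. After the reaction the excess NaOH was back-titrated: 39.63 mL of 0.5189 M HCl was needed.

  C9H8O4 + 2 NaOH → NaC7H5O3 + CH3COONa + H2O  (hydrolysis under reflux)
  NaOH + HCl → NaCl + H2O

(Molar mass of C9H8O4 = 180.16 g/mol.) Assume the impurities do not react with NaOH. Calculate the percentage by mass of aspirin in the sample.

n(NaOH) added = 0.04143 × 0.9642 = 0.03995 mol
n(HCl) used in back-titration = 0.03963 × 0.5189 = 0.02056 mol
n(NaOH) left over = 0.02056 mol (1:1 ratio)
n(NaOH) consumed by analyte = 0.03995 − 0.02056 = 0.01938 mol
From the 1:2 ratio, n(C9H8O4) = 1/2 × 0.01938 = 9.691 × 10^-3 mol
mass of C9H8O4 = 9.691 × 10^-3 × 180.16 = 1.746 g
% C9H8O4 = 1.746 / 2.793 × 100 = 62.51 %

62.51 %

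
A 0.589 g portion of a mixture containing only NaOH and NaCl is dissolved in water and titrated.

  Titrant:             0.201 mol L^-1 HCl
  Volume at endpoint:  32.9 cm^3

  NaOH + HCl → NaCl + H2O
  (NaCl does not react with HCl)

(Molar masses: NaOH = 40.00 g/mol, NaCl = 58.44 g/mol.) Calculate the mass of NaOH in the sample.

0.265 g

n(HCl) = 0.0329 × 0.201 = 6.61 × 10^-3 mol
Let x = n(NaOH), y = n(NaCl).
Titrant: 1x = 6.61 × 10^-3;  mass: 40.00x + 58.44y = 0.589
Solving, x = 6.61 × 10^-3 mol, y = 5.55 × 10^-3 mol
mass of NaOH = 6.61 × 10^-3 × 40.00 = 0.265 g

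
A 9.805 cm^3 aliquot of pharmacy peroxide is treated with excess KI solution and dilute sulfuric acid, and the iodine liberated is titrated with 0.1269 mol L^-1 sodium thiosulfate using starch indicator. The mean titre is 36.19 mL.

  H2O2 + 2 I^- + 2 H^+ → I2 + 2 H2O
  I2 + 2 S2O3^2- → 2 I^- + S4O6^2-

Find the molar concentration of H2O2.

n(S2O3^2-) = 0.03619 × 0.1269 = 4.593 × 10^-3 mol
n(I2) = n(S2O3^2-)/2 = 2.296 × 10^-3 mol
n(H2O2) in the aliquot = 2.296 × 10^-3 mol (1:1 ratio)
[H2O2] = 2.296 × 10^-3 / 0.009805 = 0.2342 mol/L

0.2342 mol/L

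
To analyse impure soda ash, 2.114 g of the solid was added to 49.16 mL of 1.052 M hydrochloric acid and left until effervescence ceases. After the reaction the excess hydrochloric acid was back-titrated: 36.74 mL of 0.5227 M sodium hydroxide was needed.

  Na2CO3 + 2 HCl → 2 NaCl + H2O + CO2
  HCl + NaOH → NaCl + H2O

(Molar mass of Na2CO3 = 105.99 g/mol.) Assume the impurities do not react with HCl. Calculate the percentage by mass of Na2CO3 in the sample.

81.50 %

n(HCl) added = 0.04916 × 1.052 = 0.05172 mol
n(NaOH) used in back-titration = 0.03674 × 0.5227 = 0.01920 mol
n(HCl) left over = 0.01920 mol (1:1 ratio)
n(HCl) consumed by analyte = 0.05172 − 0.01920 = 0.03251 mol
From the 1:2 ratio, n(Na2CO3) = 1/2 × 0.03251 = 0.01626 mol
mass of Na2CO3 = 0.01626 × 105.99 = 1.723 g
% Na2CO3 = 1.723 / 2.114 × 100 = 81.50 %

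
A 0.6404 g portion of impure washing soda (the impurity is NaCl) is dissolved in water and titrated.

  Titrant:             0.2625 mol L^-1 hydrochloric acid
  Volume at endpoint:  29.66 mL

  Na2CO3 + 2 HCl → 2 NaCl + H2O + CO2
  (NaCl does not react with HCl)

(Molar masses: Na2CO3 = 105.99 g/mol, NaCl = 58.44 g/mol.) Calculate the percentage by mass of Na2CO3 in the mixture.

n(HCl) = 0.02966 × 0.2625 = 7.786 × 10^-3 mol
Let x = n(Na2CO3), y = n(NaCl).
Titrant: 2x = 7.786 × 10^-3;  mass: 105.99x + 58.44y = 0.6404
Solving, x = 3.893 × 10^-3 mol, y = 3.898 × 10^-3 mol
mass of Na2CO3 = 3.893 × 10^-3 × 105.99 = 0.4126 g
% Na2CO3 = 0.4126 / 0.6404 × 100 = 64.43 %

64.43 %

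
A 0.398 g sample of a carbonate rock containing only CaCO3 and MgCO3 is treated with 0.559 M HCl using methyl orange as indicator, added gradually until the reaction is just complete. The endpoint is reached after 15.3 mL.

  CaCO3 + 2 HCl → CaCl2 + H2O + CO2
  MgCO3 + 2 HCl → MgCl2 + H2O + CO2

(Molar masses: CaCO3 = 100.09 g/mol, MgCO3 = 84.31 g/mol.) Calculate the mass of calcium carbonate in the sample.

0.238 g

n(HCl) = 0.0153 × 0.559 = 8.55 × 10^-3 mol
Let x = n(CaCO3), y = n(MgCO3).
Titrant: 2x + 2y = 8.55 × 10^-3;  mass: 100.09x + 84.31y = 0.398
Solving, x = 2.37 × 10^-3 mol, y = 1.90 × 10^-3 mol
mass of CaCO3 = 2.37 × 10^-3 × 100.09 = 0.238 g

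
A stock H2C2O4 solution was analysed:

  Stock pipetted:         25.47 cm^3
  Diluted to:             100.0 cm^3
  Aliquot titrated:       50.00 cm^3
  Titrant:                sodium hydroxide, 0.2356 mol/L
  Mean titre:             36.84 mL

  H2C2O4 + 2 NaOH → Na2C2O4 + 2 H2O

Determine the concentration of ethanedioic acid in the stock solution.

0.3408 mol/L

n(NaOH) = 0.03684 × 0.2356 = 8.680 × 10^-3 mol
From the 1:2 ratio, n(H2C2O4) in the aliquot = 1/2 × 8.680 × 10^-3 = 4.340 × 10^-3 mol
[H2C2O4]_dilute = 4.340 × 10^-3 / 0.05000 = 0.08680 mol/L
Dilution factor = 100.0 / 25.47 = 3.926
[H2C2O4]_stock = 0.08680 × 3.926 = 0.3408 mol/L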